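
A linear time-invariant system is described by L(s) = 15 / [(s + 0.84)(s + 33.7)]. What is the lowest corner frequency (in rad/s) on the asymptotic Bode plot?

0.84 rad/s

Break frequencies occur at each pole and zero magnitude: 0.84 rad/s, 33.7 rad/s.
The lowest is 0.84 rad/s.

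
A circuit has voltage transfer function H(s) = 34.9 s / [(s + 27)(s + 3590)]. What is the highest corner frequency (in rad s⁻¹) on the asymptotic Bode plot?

3590 rad s⁻¹

Break frequencies occur at each pole and zero magnitude: 27 rad s⁻¹, 3590 rad s⁻¹.
The highest is 3590 rad s⁻¹.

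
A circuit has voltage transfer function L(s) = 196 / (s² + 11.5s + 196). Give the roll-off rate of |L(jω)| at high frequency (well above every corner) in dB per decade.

With 0 zeros and 2 poles, the high-frequency asymptotic slope is 20 × (0 − 2) = -40 dB/decade.

-40 dB/decade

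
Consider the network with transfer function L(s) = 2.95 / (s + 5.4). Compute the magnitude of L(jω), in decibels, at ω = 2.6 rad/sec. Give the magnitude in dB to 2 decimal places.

-6.16 dB

|j2.6 + 5.4| = √(2.6² + 5.4²) = 5.993
|L(j2.6)| = 2.95 / 5.993 = 0.49221
20 log₁₀(0.49221) = -6.157 dB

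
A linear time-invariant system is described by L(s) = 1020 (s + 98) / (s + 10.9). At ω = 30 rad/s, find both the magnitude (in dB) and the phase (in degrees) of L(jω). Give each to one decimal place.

|L| = 70.3 dB, ∠L = -53.0°

|j30 + 98| = √(30² + 98²) = 102.5
|j30 + 10.9| = √(30² + 10.9²) = 31.92
|L(j30)| = 1020 × 102.5 / 31.92 = 3275.1
20 log₁₀(3275.1) = 70.30 dB
∠(j30 + 98) = arctan(30/98) = 17.02°
∠(j30 + 10.9) = arctan(30/10.9) = 70.03°
∠L(j30) = 17.02° − 70.03° = -53.01°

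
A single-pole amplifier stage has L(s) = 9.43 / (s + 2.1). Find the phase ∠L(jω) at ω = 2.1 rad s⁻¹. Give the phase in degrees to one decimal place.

-45.0°

∠(j2.1 + 2.1) = arctan(2.1/2.1) = 45.00°
∠L(j2.1) = −45.00° = -45.00°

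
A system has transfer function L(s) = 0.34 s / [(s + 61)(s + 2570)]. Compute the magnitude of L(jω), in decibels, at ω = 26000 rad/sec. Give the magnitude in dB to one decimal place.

|j26000| = 2.6e+04
|j26000 + 61| = √(26000² + 61²) = 2.6e+04
|j26000 + 2570| = √(26000² + 2570²) = 2.613e+04
|L(j26000)| = 0.34 × 2.6e+04 / (2.6e+04 × 2.613e+04) = 1.3013e-05
20 log₁₀(1.3013e-05) = -97.71 dB

-97.7 dB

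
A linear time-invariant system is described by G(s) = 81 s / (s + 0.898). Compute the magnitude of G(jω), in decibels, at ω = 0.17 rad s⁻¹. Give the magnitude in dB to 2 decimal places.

23.56 dB

|j0.17| = 0.17
|j0.17 + 0.898| = √(0.17² + 0.898²) = 0.9139
|G(j0.17)| = 81 × 0.17 / 0.9139 = 15.066
20 log₁₀(15.066) = 23.560 dB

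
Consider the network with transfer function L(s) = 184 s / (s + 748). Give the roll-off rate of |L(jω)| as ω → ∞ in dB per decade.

With 1 zero and 1 pole, the high-frequency asymptotic slope is 20 × (1 − 1) = 0 dB/decade.

0 dB/decade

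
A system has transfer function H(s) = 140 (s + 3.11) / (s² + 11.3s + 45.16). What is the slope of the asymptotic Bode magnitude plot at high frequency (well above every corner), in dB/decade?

-20 dB/decade

With 1 zero and 2 poles, the high-frequency asymptotic slope is 20 × (1 − 2) = -20 dB/decade.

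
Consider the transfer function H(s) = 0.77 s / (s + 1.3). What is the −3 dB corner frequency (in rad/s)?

1.3 rad/s

For a single-pole high-pass, the −3 dB point is at the pole: ω = 1.3 rad/s.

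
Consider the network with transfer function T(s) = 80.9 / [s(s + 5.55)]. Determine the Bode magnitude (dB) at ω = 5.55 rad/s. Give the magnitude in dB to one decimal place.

5.4 dB

|j5.55 + 5.55| = √(5.55² + 5.55²) = 7.849
|j5.55| = 5.55
|T(j5.55)| = 80.9 / (7.849 × 5.55) = 1.8572
20 log₁₀(1.8572) = 5.38 dB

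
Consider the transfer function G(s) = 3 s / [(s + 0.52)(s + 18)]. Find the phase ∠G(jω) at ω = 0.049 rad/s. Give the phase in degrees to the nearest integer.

84°

∠(j0.049) = 90.00°
∠(j0.049 + 0.52) = arctan(0.049/0.52) = 5.38°
∠(j0.049 + 18) = arctan(0.049/18) = 0.16°
∠G(j0.049) = 90.00° − (5.38° + 0.16°) = 84.46°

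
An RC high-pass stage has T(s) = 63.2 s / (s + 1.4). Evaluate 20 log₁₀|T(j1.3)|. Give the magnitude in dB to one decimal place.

|j1.3| = 1.3
|j1.3 + 1.4| = √(1.3² + 1.4²) = 1.91
|T(j1.3)| = 63.2 × 1.3 / 1.91 = 43.005
20 log₁₀(43.005) = 32.67 dB

32.7 dB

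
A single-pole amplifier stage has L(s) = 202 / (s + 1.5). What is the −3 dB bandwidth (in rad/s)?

1.5 rad/s

For a single-pole low-pass, the −3 dB point is at the pole: ω = 1.5 rad/s.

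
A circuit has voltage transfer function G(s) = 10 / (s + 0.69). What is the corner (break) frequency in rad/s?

0.69 rad/s

The single real pole at s = −0.69 gives a corner at ω = 0.69 rad/s.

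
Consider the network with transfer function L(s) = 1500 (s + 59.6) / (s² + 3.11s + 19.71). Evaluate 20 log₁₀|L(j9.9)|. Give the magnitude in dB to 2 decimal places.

|j9.9 + 59.6| = √(9.9² + 59.6²) = 60.42
|(j9.9)² + 3.11(j9.9) + 19.71| = |-78.3 + j30.789| = 84.14
|L(j9.9)| = 1500 × 60.42 / 84.14 = 1077.1
20 log₁₀(1077.1) = 60.645 dB

60.65 dB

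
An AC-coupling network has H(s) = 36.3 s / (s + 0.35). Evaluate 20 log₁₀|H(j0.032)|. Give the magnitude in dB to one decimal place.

|j0.032| = 0.032
|j0.032 + 0.35| = √(0.032² + 0.35²) = 0.3515
|H(j0.032)| = 36.3 × 0.032 / 0.3515 = 3.3051
20 log₁₀(3.3051) = 10.38 dB

10.4 dB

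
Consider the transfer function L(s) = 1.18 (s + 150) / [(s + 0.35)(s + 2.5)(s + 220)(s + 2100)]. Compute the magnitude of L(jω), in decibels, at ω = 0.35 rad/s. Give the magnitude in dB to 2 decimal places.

|j0.35 + 150| = √(0.35² + 150²) = 150
|j0.35 + 0.35| = √(0.35² + 0.35²) = 0.495
|j0.35 + 2.5| = √(0.35² + 2.5²) = 2.524
|j0.35 + 220| = √(0.35² + 220²) = 220
|j0.35 + 2100| = √(0.35² + 2100²) = 2100
|L(j0.35)| = 1.18 × 150 / (0.495 × 2.524 × 220 × 2100) = 0.00030662
20 log₁₀(0.00030662) = -70.268 dB

-70.27 dB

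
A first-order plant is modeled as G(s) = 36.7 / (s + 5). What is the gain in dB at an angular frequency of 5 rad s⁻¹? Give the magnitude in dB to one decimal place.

|j5 + 5| = √(5² + 5²) = 7.071
|G(j5)| = 36.7 / 7.071 = 5.1902
20 log₁₀(5.1902) = 14.30 dB

14.3 dB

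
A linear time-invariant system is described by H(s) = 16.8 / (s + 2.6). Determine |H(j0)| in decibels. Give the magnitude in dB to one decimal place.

16.2 dB

H(0) = 16.8 / 2.6 = 6.4615
20 log₁₀(6.4615) = 16.21 dB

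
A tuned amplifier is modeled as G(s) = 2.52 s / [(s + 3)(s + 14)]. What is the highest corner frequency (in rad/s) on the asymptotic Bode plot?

Break frequencies occur at each pole and zero magnitude: 3 rad/s, 14 rad/s.
The highest is 14 rad/s.

14 rad/s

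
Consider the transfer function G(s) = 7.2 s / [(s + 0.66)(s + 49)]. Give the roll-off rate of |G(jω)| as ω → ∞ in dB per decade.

With 1 zero and 2 poles, the high-frequency asymptotic slope is 20 × (1 − 2) = -20 dB/decade.

-20 dB/decade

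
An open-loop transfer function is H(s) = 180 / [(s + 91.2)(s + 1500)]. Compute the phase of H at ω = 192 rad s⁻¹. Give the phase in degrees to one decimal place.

-71.9°

∠(j192 + 91.2) = arctan(192/91.2) = 64.59°
∠(j192 + 1500) = arctan(192/1500) = 7.29°
∠H(j192) = − (64.59° + 7.29°) = -71.89°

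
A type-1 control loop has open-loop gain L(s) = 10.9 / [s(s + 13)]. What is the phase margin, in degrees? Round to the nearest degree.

Gain crossover: |L(jω)| = 1 at ω ≈ 0.837 rad/s.
∠L(j0.837) = −90° − arctan(0.837/13) ≈ -93.68°
PM = 180° + (-93.68°) = 86.32°

86 deg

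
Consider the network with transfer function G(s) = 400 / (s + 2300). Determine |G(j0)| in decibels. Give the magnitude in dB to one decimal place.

G(0) = 400 / 2300 = 0.17391
20 log₁₀(0.17391) = -15.19 dB

-15.2 dB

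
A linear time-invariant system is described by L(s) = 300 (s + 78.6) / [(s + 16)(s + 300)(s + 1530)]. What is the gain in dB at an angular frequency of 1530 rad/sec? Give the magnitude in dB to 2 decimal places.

|j1530 + 78.6| = √(1530² + 78.6²) = 1532
|j1530 + 16| = √(1530² + 16²) = 1530
|j1530 + 300| = √(1530² + 300²) = 1559
|j1530 + 1530| = √(1530² + 1530²) = 2164
|L(j1530)| = 300 × 1532 / (1530 × 1559 × 2164) = 8.9039e-05
20 log₁₀(8.9039e-05) = -81.008 dB

-81.01 dB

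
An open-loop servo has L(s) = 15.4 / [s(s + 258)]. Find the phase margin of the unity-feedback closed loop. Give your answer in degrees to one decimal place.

Gain crossover: |L(jω)| = 1 at ω ≈ 0.0597 rad/sec.
∠L(j0.0597) = −90° − arctan(0.0597/258) ≈ -90.01°
PM = 180° + (-90.01°) = 89.99°

90.0°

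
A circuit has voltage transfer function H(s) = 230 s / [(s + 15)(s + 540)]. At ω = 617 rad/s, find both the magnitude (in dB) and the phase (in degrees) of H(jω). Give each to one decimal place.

|H| = -11.0 dB, ∠H = -47.4°

|j617| = 617
|j617 + 15| = √(617² + 15²) = 617.2
|j617 + 540| = √(617² + 540²) = 819.9
|H(j617)| = 230 × 617 / (617.2 × 819.9) = 0.28043
20 log₁₀(0.28043) = -11.04 dB
∠(j617) = 90.00°
∠(j617 + 15) = arctan(617/15) = 88.61°
∠(j617 + 540) = arctan(617/540) = 48.81°
∠H(j617) = 90.00° − (88.61° + 48.81°) = -47.41°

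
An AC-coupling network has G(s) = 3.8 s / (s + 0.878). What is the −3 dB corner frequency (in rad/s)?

0.878 rad/s

For a single-pole high-pass, the −3 dB point is at the pole: ω = 0.878 rad/s.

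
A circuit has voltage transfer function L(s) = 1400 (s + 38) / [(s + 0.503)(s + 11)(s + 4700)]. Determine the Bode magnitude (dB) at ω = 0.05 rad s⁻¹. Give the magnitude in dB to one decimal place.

|j0.05 + 38| = √(0.05² + 38²) = 38
|j0.05 + 0.503| = √(0.05² + 0.503²) = 0.5055
|j0.05 + 11| = √(0.05² + 11²) = 11
|j0.05 + 4700| = √(0.05² + 4700²) = 4700
|L(j0.05)| = 1400 × 38 / (0.5055 × 11 × 4700) = 2.0357
20 log₁₀(2.0357) = 6.17 dB

6.2 dB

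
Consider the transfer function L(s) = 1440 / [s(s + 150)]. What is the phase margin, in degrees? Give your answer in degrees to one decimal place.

86.3°

Gain crossover: |L(jω)| = 1 at ω ≈ 9.58 rad/s.
∠L(j9.58) = −90° − arctan(9.58/150) ≈ -93.65°
PM = 180° + (-93.65°) = 86.35°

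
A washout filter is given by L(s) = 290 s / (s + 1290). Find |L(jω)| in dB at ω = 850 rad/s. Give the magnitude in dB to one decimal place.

44.1 dB

|j850| = 850
|j850 + 1290| = √(850² + 1290²) = 1545
|L(j850)| = 290 × 850 / 1545 = 159.56
20 log₁₀(159.56) = 44.06 dB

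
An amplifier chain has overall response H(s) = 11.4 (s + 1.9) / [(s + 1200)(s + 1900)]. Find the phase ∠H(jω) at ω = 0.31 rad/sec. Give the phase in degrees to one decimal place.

9.2 deg

∠(j0.31 + 1.9) = arctan(0.31/1.9) = 9.27°
∠(j0.31 + 1200) = arctan(0.31/1200) = 0.01°
∠(j0.31 + 1900) = arctan(0.31/1900) = 0.01°
∠H(j0.31) = 9.27° − (0.01° + 0.01°) = 9.24°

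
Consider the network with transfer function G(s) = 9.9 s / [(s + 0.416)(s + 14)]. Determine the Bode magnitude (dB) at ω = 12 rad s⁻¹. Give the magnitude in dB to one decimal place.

|j12| = 12
|j12 + 0.416| = √(12² + 0.416²) = 12.01
|j12 + 14| = √(12² + 14²) = 18.44
|G(j12)| = 9.9 × 12 / (12.01 × 18.44) = 0.53658
20 log₁₀(0.53658) = -5.41 dB

-5.4 dB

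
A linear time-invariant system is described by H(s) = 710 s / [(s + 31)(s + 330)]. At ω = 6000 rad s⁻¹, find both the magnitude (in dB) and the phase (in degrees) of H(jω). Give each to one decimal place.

|j6000| = 6000
|j6000 + 31| = √(6000² + 31²) = 6000
|j6000 + 330| = √(6000² + 330²) = 6009
|H(j6000)| = 710 × 6000 / (6000 × 6009) = 0.11815
20 log₁₀(0.11815) = -18.55 dB
∠(j6000) = 90.00°
∠(j6000 + 31) = arctan(6000/31) = 89.70°
∠(j6000 + 330) = arctan(6000/330) = 86.85°
∠H(j6000) = 90.00° − (89.70° + 86.85°) = -86.56°

|H| = -18.6 dB, ∠H = -86.6 deg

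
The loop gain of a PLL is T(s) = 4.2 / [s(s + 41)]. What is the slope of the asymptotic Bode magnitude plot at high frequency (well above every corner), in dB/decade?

-40 dB/decade

With 0 zeros and 2 poles, the high-frequency asymptotic slope is 20 × (0 − 2) = -40 dB/decade.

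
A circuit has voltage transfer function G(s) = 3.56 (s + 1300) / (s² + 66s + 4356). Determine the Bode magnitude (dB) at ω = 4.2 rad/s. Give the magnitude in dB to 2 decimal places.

0.54 dB

|j4.2 + 1300| = √(4.2² + 1300²) = 1300
|(j4.2)² + 66(j4.2) + 4356| = |4338.4 + j277.2| = 4347
|G(j4.2)| = 3.56 × 1300 / 4347 = 1.0646
20 log₁₀(1.0646) = 0.544 dB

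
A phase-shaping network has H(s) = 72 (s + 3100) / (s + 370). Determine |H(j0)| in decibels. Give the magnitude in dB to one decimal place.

55.6 dB

H(0) = 72 × 3100 / 370 = 603.24
20 log₁₀(603.24) = 55.61 dB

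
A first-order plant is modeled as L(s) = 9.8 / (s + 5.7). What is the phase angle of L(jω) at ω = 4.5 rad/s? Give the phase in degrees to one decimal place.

-38.3°

∠(j4.5 + 5.7) = arctan(4.5/5.7) = 38.29°
∠L(j4.5) = −38.29° = -38.29°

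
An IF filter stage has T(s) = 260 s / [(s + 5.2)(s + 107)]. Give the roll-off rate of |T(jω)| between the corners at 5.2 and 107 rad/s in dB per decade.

0 dB/decade

In this band the factors already past their corner are: 1 differentiator zero, pole at 5.2; net slope = 0 dB/decade.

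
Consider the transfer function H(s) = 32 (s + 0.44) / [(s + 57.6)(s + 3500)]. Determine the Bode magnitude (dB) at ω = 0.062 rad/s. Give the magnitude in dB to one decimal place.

-83.0 dB

|j0.062 + 0.44| = √(0.062² + 0.44²) = 0.4443
|j0.062 + 57.6| = √(0.062² + 57.6²) = 57.6
|j0.062 + 3500| = √(0.062² + 3500²) = 3500
|H(j0.062)| = 32 × 0.4443 / (57.6 × 3500) = 7.0531e-05
20 log₁₀(7.0531e-05) = -83.03 dB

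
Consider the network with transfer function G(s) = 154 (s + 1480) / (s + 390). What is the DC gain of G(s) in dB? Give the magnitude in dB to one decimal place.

G(0) = 154 × 1480 / 390 = 584.41
20 log₁₀(584.41) = 55.33 dB

55.3 dB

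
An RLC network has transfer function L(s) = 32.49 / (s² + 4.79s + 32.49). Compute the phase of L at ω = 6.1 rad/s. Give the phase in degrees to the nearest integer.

-99 deg

∠[(j6.1)² + 4.79(j6.1) + 32.49] = ∠[-4.72 + j29.219] = 99.18°
∠L(j6.1) = −99.18° = -99.18°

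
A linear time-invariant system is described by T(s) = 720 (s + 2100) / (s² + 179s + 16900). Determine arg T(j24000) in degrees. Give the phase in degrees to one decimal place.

-94.6°

∠(j24000 + 2100) = arctan(24000/2100) = 85.00°
∠[(j24000)² + 179(j24000) + 16900] = ∠[-5.7598e+08 + j4.296e+06] = 179.57°
∠T(j24000) = 85.00° − 179.57° = -94.57°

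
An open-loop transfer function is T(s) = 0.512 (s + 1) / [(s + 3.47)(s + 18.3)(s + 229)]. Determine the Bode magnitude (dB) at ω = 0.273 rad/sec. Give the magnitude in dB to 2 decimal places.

|j0.273 + 1| = √(0.273² + 1²) = 1.037
|j0.273 + 3.47| = √(0.273² + 3.47²) = 3.481
|j0.273 + 18.3| = √(0.273² + 18.3²) = 18.3
|j0.273 + 229| = √(0.273² + 229²) = 229
|T(j0.273)| = 0.512 × 1.037 / (3.481 × 18.3 × 229) = 3.6381e-05
20 log₁₀(3.6381e-05) = -88.783 dB

-88.78 dB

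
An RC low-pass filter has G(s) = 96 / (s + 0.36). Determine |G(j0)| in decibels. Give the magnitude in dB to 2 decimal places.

48.52 dB

G(0) = 96 / 0.36 = 266.67
20 log₁₀(266.67) = 48.519 dB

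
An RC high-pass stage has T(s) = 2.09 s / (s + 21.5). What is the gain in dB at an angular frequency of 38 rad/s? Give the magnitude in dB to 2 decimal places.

5.20 dB

|j38| = 38
|j38 + 21.5| = √(38² + 21.5²) = 43.66
|T(j38)| = 2.09 × 38 / 43.66 = 1.819
20 log₁₀(1.819) = 5.197 dB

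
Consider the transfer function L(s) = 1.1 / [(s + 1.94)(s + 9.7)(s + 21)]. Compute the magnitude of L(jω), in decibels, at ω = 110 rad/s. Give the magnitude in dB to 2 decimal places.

-121.85 dB

|j110 + 1.94| = √(110² + 1.94²) = 110
|j110 + 9.7| = √(110² + 9.7²) = 110.4
|j110 + 21| = √(110² + 21²) = 112
|L(j110)| = 1.1 / (110 × 110.4 × 112) = 8.0852e-07
20 log₁₀(8.0852e-07) = -121.846 dB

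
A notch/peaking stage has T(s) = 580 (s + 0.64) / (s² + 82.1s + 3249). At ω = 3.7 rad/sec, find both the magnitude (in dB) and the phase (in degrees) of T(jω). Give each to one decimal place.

|j3.7 + 0.64| = √(3.7² + 0.64²) = 3.755
|(j3.7)² + 82.1(j3.7) + 3249| = |3235.3 + j303.77| = 3250
|T(j3.7)| = 580 × 3.755 / 3250 = 0.67021
20 log₁₀(0.67021) = -3.48 dB
∠(j3.7 + 0.64) = arctan(3.7/0.64) = 80.19°
∠[(j3.7)² + 82.1(j3.7) + 3249] = ∠[3235.3 + j303.77] = 5.36°
∠T(j3.7) = 80.19° − 5.36° = 74.82°

|T| = -3.5 dB, ∠T = 74.8°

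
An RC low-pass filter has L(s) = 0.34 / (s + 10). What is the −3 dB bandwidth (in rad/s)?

10 rad/s

For a single-pole low-pass, the −3 dB point is at the pole: ω = 10 rad/s.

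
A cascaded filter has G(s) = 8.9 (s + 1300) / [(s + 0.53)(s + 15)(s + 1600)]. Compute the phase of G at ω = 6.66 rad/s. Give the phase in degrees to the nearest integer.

∠(j6.66 + 1300) = arctan(6.66/1300) = 0.29°
∠(j6.66 + 0.53) = arctan(6.66/0.53) = 85.45°
∠(j6.66 + 15) = arctan(6.66/15) = 23.94°
∠(j6.66 + 1600) = arctan(6.66/1600) = 0.24°
∠G(j6.66) = 0.29° − (85.45° + 23.94° + 0.24°) = -109.34°

-109°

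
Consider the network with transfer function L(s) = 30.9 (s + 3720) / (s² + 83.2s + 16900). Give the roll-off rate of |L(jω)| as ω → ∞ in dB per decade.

-20 dB/decade

With 1 zero and 2 poles, the high-frequency asymptotic slope is 20 × (1 − 2) = -20 dB/decade.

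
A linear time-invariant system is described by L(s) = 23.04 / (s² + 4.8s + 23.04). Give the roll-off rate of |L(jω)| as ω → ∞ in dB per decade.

-40 dB/decade

With 0 zeros and 2 poles, the high-frequency asymptotic slope is 20 × (0 − 2) = -40 dB/decade.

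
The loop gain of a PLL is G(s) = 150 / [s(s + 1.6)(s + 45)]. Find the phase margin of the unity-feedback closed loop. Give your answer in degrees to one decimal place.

Gain crossover: |G(jω)| = 1 at ω ≈ 1.51 rad/s.
∠G(j1.51) = −90° − arctan(1.51/1.6) − arctan(1.51/45) ≈ -135.32°
PM = 180° + (-135.32°) = 44.68°

44.7 deg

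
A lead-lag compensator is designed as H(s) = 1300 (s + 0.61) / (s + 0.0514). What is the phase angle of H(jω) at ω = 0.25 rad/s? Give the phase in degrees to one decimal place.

∠(j0.25 + 0.61) = arctan(0.25/0.61) = 22.29°
∠(j0.25 + 0.0514) = arctan(0.25/0.0514) = 78.38°
∠H(j0.25) = 22.29° − 78.38° = -56.10°

-56.1°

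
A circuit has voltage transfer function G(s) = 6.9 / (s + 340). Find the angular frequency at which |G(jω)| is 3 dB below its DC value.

340 rad/s

For a single-pole low-pass, the −3 dB point is at the pole: ω = 340 rad/s.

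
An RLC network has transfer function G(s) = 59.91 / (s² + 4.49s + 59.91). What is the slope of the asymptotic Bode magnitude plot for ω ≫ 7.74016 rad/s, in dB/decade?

With 0 zeros and 2 poles, the high-frequency asymptotic slope is 20 × (0 − 2) = -40 dB/decade.

-40 dB/decade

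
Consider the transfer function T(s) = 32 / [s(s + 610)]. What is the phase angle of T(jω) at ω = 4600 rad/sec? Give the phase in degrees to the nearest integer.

∠(j4600 + 610) = arctan(4600/610) = 82.45°
∠(j4600) = 90.00°
∠T(j4600) = − (82.45° + 90.00°) = -172.45°

-172°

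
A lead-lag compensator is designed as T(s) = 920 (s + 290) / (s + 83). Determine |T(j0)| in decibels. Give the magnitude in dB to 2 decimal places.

70.14 dB

T(0) = 920 × 290 / 83 = 3214.5
20 log₁₀(3214.5) = 70.142 dB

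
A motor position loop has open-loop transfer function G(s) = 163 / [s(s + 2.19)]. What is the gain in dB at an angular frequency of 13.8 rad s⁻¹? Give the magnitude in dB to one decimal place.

-1.5 dB

|j13.8 + 2.19| = √(13.8² + 2.19²) = 13.97
|j13.8| = 13.8
|G(j13.8)| = 163 / (13.97 × 13.8) = 0.84533
20 log₁₀(0.84533) = -1.46 dB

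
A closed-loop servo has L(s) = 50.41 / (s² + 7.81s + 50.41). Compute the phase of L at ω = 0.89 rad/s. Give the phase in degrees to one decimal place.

-8.0 deg

∠[(j0.89)² + 7.81(j0.89) + 50.41] = ∠[49.618 + j6.9509] = 7.97°
∠L(j0.89) = −7.97° = -7.97°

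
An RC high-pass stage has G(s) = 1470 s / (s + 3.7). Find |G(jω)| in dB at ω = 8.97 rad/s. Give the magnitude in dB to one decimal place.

62.7 dB

|j8.97| = 8.97
|j8.97 + 3.7| = √(8.97² + 3.7²) = 9.703
|G(j8.97)| = 1470 × 8.97 / 9.703 = 1358.9
20 log₁₀(1358.9) = 62.66 dB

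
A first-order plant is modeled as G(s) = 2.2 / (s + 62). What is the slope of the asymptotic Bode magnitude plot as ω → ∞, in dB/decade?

With 0 zeros and 1 pole, the high-frequency asymptotic slope is 20 × (0 − 1) = -20 dB/decade.

-20 dB/decade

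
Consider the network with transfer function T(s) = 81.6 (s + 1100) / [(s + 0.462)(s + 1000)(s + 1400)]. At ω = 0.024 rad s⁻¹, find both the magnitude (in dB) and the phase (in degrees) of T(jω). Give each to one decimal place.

|T| = -17.2 dB, ∠T = -3.0 deg

|j0.024 + 1100| = √(0.024² + 1100²) = 1100
|j0.024 + 0.462| = √(0.024² + 0.462²) = 0.4626
|j0.024 + 1000| = √(0.024² + 1000²) = 1000
|j0.024 + 1400| = √(0.024² + 1400²) = 1400
|T(j0.024)| = 81.6 × 1100 / (0.4626 × 1000 × 1400) = 0.13859
20 log₁₀(0.13859) = -17.17 dB
∠(j0.024 + 1100) = arctan(0.024/1100) = 0.00°
∠(j0.024 + 0.462) = arctan(0.024/0.462) = 2.97°
∠(j0.024 + 1000) = arctan(0.024/1000) = 0.00°
∠(j0.024 + 1400) = arctan(0.024/1400) = 0.00°
∠T(j0.024) = 0.00° − (2.97° + 0.00° + 0.00°) = -2.97°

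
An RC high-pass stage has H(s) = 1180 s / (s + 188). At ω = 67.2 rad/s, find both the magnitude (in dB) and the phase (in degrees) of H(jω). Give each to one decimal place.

|H| = 52.0 dB, ∠H = 70.3°

|j67.2| = 67.2
|j67.2 + 188| = √(67.2² + 188²) = 199.6
|H(j67.2)| = 1180 × 67.2 / 199.6 = 397.18
20 log₁₀(397.18) = 51.98 dB
∠(j67.2) = 90.00°
∠(j67.2 + 188) = arctan(67.2/188) = 19.67°
∠H(j67.2) = 90.00° − 19.67° = 70.33°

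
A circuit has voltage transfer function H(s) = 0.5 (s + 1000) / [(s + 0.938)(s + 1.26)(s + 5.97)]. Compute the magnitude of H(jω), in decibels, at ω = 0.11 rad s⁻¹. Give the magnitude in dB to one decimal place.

|j0.11 + 1000| = √(0.11² + 1000²) = 1000
|j0.11 + 0.938| = √(0.11² + 0.938²) = 0.9444
|j0.11 + 1.26| = √(0.11² + 1.26²) = 1.265
|j0.11 + 5.97| = √(0.11² + 5.97²) = 5.971
|H(j0.11)| = 0.5 × 1000 / (0.9444 × 1.265 × 5.971) = 70.103
20 log₁₀(70.103) = 36.91 dB

36.9 dB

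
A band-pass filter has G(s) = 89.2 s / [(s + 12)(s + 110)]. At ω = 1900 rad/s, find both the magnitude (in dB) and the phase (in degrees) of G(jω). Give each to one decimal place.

|G| = -26.6 dB, ∠G = -86.3°

|j1900| = 1900
|j1900 + 12| = √(1900² + 12²) = 1900
|j1900 + 110| = √(1900² + 110²) = 1903
|G(j1900)| = 89.2 × 1900 / (1900 × 1903) = 0.046868
20 log₁₀(0.046868) = -26.58 dB
∠(j1900) = 90.00°
∠(j1900 + 12) = arctan(1900/12) = 89.64°
∠(j1900 + 110) = arctan(1900/110) = 86.69°
∠G(j1900) = 90.00° − (89.64° + 86.69°) = -86.32°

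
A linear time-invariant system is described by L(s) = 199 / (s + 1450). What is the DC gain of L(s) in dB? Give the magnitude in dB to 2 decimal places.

L(0) = 199 / 1450 = 0.13724
20 log₁₀(0.13724) = -17.250 dB

-17.25 dB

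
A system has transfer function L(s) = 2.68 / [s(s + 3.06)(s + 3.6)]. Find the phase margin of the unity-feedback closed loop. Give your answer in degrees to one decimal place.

Gain crossover: |L(jω)| = 1 at ω ≈ 0.242 rad/sec.
∠L(j0.242) = −90° − arctan(0.242/3.06) − arctan(0.242/3.6) ≈ -98.37°
PM = 180° + (-98.37°) = 81.63°

81.6°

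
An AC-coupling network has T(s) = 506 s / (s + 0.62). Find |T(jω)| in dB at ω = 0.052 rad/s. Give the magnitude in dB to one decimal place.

32.5 dB

|j0.052| = 0.052
|j0.052 + 0.62| = √(0.052² + 0.62²) = 0.6222
|T(j0.052)| = 506 × 0.052 / 0.6222 = 42.29
20 log₁₀(42.29) = 32.52 dB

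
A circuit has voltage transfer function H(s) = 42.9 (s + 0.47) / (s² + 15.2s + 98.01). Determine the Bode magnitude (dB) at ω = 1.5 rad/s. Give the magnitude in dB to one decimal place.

-3.3 dB

|j1.5 + 0.47| = √(1.5² + 0.47²) = 1.572
|(j1.5)² + 15.2(j1.5) + 98.01| = |95.76 + j22.8| = 98.44
|H(j1.5)| = 42.9 × 1.572 / 98.44 = 0.68506
20 log₁₀(0.68506) = -3.29 dB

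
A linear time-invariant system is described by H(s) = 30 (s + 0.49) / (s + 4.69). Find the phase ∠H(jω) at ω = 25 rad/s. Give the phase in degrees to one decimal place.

∠(j25 + 0.49) = arctan(25/0.49) = 88.88°
∠(j25 + 4.69) = arctan(25/4.69) = 79.37°
∠H(j25) = 88.88° − 79.37° = 9.50°

9.5°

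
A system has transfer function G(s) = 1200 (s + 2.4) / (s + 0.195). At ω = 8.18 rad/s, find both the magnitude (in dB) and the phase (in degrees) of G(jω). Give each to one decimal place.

|G| = 61.9 dB, ∠G = -15.0°

|j8.18 + 2.4| = √(8.18² + 2.4²) = 8.525
|j8.18 + 0.195| = √(8.18² + 0.195²) = 8.182
|G(j8.18)| = 1200 × 8.525 / 8.182 = 1250.2
20 log₁₀(1250.2) = 61.94 dB
∠(j8.18 + 2.4) = arctan(8.18/2.4) = 73.65°
∠(j8.18 + 0.195) = arctan(8.18/0.195) = 88.63°
∠G(j8.18) = 73.65° − 88.63° = -14.99°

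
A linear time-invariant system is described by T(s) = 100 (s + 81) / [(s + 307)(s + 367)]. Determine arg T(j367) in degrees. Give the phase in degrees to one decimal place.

-17.5°

∠(j367 + 81) = arctan(367/81) = 77.55°
∠(j367 + 307) = arctan(367/307) = 50.09°
∠(j367 + 367) = arctan(367/367) = 45.00°
∠T(j367) = 77.55° − (50.09° + 45.00°) = -17.53°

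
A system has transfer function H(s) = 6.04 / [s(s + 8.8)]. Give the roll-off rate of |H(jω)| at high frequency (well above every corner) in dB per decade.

With 0 zeros and 2 poles, the high-frequency asymptotic slope is 20 × (0 − 2) = -40 dB/decade.

-40 dB/decade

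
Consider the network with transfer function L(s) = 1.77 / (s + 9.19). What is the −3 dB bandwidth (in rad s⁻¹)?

9.19 rad s⁻¹

For a single-pole low-pass, the −3 dB point is at the pole: ω = 9.19 rad s⁻¹.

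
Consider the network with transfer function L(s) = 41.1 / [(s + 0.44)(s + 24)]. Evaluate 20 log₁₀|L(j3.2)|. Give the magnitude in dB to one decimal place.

|j3.2 + 0.44| = √(3.2² + 0.44²) = 3.23
|j3.2 + 24| = √(3.2² + 24²) = 24.21
|L(j3.2)| = 41.1 / (3.23 × 24.21) = 0.52552
20 log₁₀(0.52552) = -5.59 dB

-5.6 dB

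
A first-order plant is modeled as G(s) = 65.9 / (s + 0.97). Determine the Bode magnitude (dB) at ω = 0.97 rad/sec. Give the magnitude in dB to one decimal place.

|j0.97 + 0.97| = √(0.97² + 0.97²) = 1.372
|G(j0.97)| = 65.9 / 1.372 = 48.04
20 log₁₀(48.04) = 33.63 dB

33.6 dB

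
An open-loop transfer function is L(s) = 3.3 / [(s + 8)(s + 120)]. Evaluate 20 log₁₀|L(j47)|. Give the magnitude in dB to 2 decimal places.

-65.40 dB

|j47 + 8| = √(47² + 8²) = 47.68
|j47 + 120| = √(47² + 120²) = 128.9
|L(j47)| = 3.3 / (47.68 × 128.9) = 0.00053708
20 log₁₀(0.00053708) = -65.399 dB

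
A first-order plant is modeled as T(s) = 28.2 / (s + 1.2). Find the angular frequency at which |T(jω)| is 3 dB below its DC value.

For a single-pole low-pass, the −3 dB point is at the pole: ω = 1.2 rad/s.

1.2 rad/s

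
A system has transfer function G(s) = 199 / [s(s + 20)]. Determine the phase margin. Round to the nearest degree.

Gain crossover: |G(jω)| = 1 at ω ≈ 9.06 rad s⁻¹.
∠G(j9.06) = −90° − arctan(9.06/20) ≈ -114.38°
PM = 180° + (-114.38°) = 65.62°

66 deg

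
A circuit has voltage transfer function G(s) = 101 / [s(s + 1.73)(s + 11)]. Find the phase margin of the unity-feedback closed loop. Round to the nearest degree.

Gain crossover: |G(jω)| = 1 at ω ≈ 2.75 rad/sec.
∠G(j2.75) = −90° − arctan(2.75/1.73) − arctan(2.75/11) ≈ -161.80°
PM = 180° + (-161.80°) = 18.20°

18°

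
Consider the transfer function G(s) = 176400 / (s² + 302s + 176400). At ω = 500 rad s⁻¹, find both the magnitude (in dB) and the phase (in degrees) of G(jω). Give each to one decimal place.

|G| = 0.4 dB, ∠G = -116.0°

|(j500)² + 302(j500) + 176400| = |-73600 + j1.51e+05| = 1.68e+05
|G(j500)| = 176400 / 1.68e+05 = 1.0501
20 log₁₀(1.0501) = 0.42 dB
∠[(j500)² + 302(j500) + 176400] = ∠[-73600 + j1.51e+05] = 115.99°
∠G(j500) = −115.99° = -115.99°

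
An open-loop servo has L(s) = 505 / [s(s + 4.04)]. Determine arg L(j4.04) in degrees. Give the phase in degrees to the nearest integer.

-135 deg

∠(j4.04 + 4.04) = arctan(4.04/4.04) = 45.00°
∠(j4.04) = 90.00°
∠L(j4.04) = − (45.00° + 90.00°) = -135.00°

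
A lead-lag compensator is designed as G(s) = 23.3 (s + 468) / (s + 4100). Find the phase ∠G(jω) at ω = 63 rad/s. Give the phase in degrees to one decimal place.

6.8°

∠(j63 + 468) = arctan(63/468) = 7.67°
∠(j63 + 4100) = arctan(63/4100) = 0.88°
∠G(j63) = 7.67° − 0.88° = 6.79°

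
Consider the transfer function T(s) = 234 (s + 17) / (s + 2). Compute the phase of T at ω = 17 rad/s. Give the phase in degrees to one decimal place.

-38.3°

∠(j17 + 17) = arctan(17/17) = 45.00°
∠(j17 + 2) = arctan(17/2) = 83.29°
∠T(j17) = 45.00° − 83.29° = -38.29°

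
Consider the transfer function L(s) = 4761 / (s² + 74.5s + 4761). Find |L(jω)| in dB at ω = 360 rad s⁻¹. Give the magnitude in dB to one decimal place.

-28.6 dB

|(j360)² + 74.5(j360) + 4761| = |-1.2484e+05 + j26820| = 1.277e+05
|L(j360)| = 4761 / 1.277e+05 = 0.037286
20 log₁₀(0.037286) = -28.57 dB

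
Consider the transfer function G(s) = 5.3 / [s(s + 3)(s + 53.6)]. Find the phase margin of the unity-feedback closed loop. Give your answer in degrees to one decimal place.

89.3°

Gain crossover: |G(jω)| = 1 at ω ≈ 0.033 rad s⁻¹.
∠G(j0.033) = −90° − arctan(0.033/3) − arctan(0.033/53.6) ≈ -90.66°
PM = 180° + (-90.66°) = 89.34°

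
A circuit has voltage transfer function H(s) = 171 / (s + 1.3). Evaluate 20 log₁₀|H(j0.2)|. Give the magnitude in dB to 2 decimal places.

|j0.2 + 1.3| = √(0.2² + 1.3²) = 1.315
|H(j0.2)| = 171 / 1.315 = 130.01
20 log₁₀(130.01) = 42.279 dB

42.28 dB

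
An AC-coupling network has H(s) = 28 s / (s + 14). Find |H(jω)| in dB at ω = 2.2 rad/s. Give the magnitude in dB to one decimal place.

12.8 dB

|j2.2| = 2.2
|j2.2 + 14| = √(2.2² + 14²) = 14.17
|H(j2.2)| = 28 × 2.2 / 14.17 = 4.3467
20 log₁₀(4.3467) = 12.76 dB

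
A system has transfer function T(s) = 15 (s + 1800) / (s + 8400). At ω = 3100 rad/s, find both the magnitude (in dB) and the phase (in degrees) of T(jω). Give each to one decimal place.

|T| = 15.6 dB, ∠T = 39.6°

|j3100 + 1800| = √(3100² + 1800²) = 3585
|j3100 + 8400| = √(3100² + 8400²) = 8954
|T(j3100)| = 15 × 3585 / 8954 = 6.0053
20 log₁₀(6.0053) = 15.57 dB
∠(j3100 + 1800) = arctan(3100/1800) = 59.86°
∠(j3100 + 8400) = arctan(3100/8400) = 20.26°
∠T(j3100) = 59.86° − 20.26° = 39.60°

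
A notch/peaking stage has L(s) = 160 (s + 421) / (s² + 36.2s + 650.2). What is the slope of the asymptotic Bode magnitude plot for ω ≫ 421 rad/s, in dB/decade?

With 1 zero and 2 poles, the high-frequency asymptotic slope is 20 × (1 − 2) = -20 dB/decade.

-20 dB/decade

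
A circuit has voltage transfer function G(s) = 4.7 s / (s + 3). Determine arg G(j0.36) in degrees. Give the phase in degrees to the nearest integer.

∠(j0.36) = 90.00°
∠(j0.36 + 3) = arctan(0.36/3) = 6.84°
∠G(j0.36) = 90.00° − 6.84° = 83.16°

83 deg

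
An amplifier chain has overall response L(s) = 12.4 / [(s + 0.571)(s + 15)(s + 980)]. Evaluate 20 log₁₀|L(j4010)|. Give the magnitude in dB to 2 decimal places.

-194.57 dB

|j4010 + 0.571| = √(4010² + 0.571²) = 4010
|j4010 + 15| = √(4010² + 15²) = 4010
|j4010 + 980| = √(4010² + 980²) = 4128
|L(j4010)| = 12.4 / (4010 × 4010 × 4128) = 1.8681e-10
20 log₁₀(1.8681e-10) = -194.572 dB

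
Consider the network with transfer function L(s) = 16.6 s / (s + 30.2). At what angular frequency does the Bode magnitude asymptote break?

30.2 rad/s

The single real pole at s = −30.2 gives a corner at ω = 30.2 rad/s.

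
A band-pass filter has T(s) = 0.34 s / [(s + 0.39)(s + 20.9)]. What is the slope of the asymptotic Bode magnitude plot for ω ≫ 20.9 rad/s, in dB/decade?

-20 dB/decade

With 1 zero and 2 poles, the high-frequency asymptotic slope is 20 × (1 − 2) = -20 dB/decade.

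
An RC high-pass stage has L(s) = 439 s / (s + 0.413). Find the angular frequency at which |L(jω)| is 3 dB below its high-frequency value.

For a single-pole high-pass, the −3 dB point is at the pole: ω = 0.413 rad s⁻¹.

0.413 rad s⁻¹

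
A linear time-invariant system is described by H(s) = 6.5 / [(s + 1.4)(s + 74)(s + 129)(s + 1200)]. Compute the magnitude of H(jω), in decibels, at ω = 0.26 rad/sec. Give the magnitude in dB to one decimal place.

-128.0 dB

|j0.26 + 1.4| = √(0.26² + 1.4²) = 1.424
|j0.26 + 74| = √(0.26² + 74²) = 74
|j0.26 + 129| = √(0.26² + 129²) = 129
|j0.26 + 1200| = √(0.26² + 1200²) = 1200
|H(j0.26)| = 6.5 / (1.424 × 74 × 129 × 1200) = 3.9849e-07
20 log₁₀(3.9849e-07) = -127.99 dB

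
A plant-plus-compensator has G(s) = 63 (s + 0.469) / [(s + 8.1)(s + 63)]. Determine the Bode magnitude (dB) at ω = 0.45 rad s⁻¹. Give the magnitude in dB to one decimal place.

-21.9 dB

|j0.45 + 0.469| = √(0.45² + 0.469²) = 0.65
|j0.45 + 8.1| = √(0.45² + 8.1²) = 8.112
|j0.45 + 63| = √(0.45² + 63²) = 63
|G(j0.45)| = 63 × 0.65 / (8.112 × 63) = 0.080118
20 log₁₀(0.080118) = -21.93 dB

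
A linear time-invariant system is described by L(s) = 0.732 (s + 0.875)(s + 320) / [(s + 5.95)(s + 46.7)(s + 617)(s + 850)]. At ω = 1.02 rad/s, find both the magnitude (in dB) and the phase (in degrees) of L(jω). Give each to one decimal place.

|L| = -113.4 dB, ∠L = 38.4°

|j1.02 + 0.875| = √(1.02² + 0.875²) = 1.344
|j1.02 + 320| = √(1.02² + 320²) = 320
|j1.02 + 5.95| = √(1.02² + 5.95²) = 6.037
|j1.02 + 46.7| = √(1.02² + 46.7²) = 46.71
|j1.02 + 617| = √(1.02² + 617²) = 617
|j1.02 + 850| = √(1.02² + 850²) = 850
|L(j1.02)| = 0.732 × 1.344 × 320 / (6.037 × 46.71 × 617 × 850) = 2.1286e-06
20 log₁₀(2.1286e-06) = -113.44 dB
∠(j1.02 + 0.875) = arctan(1.02/0.875) = 49.38°
∠(j1.02 + 320) = arctan(1.02/320) = 0.18°
∠(j1.02 + 5.95) = arctan(1.02/5.95) = 9.73°
∠(j1.02 + 46.7) = arctan(1.02/46.7) = 1.25°
∠(j1.02 + 617) = arctan(1.02/617) = 0.09°
∠(j1.02 + 850) = arctan(1.02/850) = 0.07°
∠L(j1.02) = 49.38° + 0.18° − (9.73° + 1.25° + 0.09° + 0.07°) = 38.42°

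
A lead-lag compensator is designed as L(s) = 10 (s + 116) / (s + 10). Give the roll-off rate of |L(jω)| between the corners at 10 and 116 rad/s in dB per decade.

In this band the factors already past their corner are: pole at 10; net slope = -20 dB/decade.

-20 dB/decade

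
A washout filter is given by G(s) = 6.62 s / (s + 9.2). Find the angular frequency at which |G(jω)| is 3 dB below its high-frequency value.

For a single-pole high-pass, the −3 dB point is at the pole: ω = 9.2 rad/s.

9.2 rad/s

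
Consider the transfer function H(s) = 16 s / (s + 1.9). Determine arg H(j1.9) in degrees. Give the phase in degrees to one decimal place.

∠(j1.9) = 90.00°
∠(j1.9 + 1.9) = arctan(1.9/1.9) = 45.00°
∠H(j1.9) = 90.00° − 45.00° = 45.00°

45.0°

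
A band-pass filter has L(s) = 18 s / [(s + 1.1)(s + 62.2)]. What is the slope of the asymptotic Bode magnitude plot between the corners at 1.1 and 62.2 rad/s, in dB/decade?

In this band the factors already past their corner are: 1 differentiator zero, pole at 1.1; net slope = 0 dB/decade.

0 dB/decade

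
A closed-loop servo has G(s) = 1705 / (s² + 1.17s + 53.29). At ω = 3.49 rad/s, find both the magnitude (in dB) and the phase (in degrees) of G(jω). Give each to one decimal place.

|G| = 32.3 dB, ∠G = -5.7°

|(j3.49)² + 1.17(j3.49) + 53.29| = |41.11 + j4.0833| = 41.31
|G(j3.49)| = 1705 / 41.31 = 41.271
20 log₁₀(41.271) = 32.31 dB
∠[(j3.49)² + 1.17(j3.49) + 53.29] = ∠[41.11 + j4.0833] = 5.67°
∠G(j3.49) = −5.67° = -5.67°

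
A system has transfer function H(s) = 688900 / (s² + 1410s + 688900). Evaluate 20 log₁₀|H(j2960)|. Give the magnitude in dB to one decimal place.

-22.4 dB

|(j2960)² + 1410(j2960) + 688900| = |-8.0727e+06 + j4.1736e+06| = 9.088e+06
|H(j2960)| = 688900 / 9.088e+06 = 0.075805
20 log₁₀(0.075805) = -22.41 dB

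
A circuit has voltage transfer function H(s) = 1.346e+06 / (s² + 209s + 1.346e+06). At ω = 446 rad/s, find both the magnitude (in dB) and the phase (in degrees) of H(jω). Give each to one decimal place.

|(j446)² + 209(j446) + 1.346e+06| = |1.1471e+06 + j93214| = 1.151e+06
|H(j446)| = 1.346e+06 / 1.151e+06 = 1.1696
20 log₁₀(1.1696) = 1.36 dB
∠[(j446)² + 209(j446) + 1.346e+06] = ∠[1.1471e+06 + j93214] = 4.65°
∠H(j446) = −4.65° = -4.65°

|H| = 1.4 dB, ∠H = -4.6°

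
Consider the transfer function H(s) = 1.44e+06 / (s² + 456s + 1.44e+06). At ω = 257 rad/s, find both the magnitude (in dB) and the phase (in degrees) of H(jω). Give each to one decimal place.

|H| = 0.4 dB, ∠H = -4.9°

|(j257)² + 456(j257) + 1.44e+06| = |1.374e+06 + j1.1719e+05| = 1.379e+06
|H(j257)| = 1.44e+06 / 1.379e+06 = 1.0443
20 log₁₀(1.0443) = 0.38 dB
∠[(j257)² + 456(j257) + 1.44e+06] = ∠[1.374e+06 + j1.1719e+05] = 4.88°
∠H(j257) = −4.88° = -4.88°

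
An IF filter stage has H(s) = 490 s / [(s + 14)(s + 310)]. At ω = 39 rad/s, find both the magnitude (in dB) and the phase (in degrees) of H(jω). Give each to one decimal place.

|j39| = 39
|j39 + 14| = √(39² + 14²) = 41.44
|j39 + 310| = √(39² + 310²) = 312.4
|H(j39)| = 490 × 39 / (41.44 × 312.4) = 1.4761
20 log₁₀(1.4761) = 3.38 dB
∠(j39) = 90.00°
∠(j39 + 14) = arctan(39/14) = 70.25°
∠(j39 + 310) = arctan(39/310) = 7.17°
∠H(j39) = 90.00° − (70.25° + 7.17°) = 12.58°

|H| = 3.4 dB, ∠H = 12.6°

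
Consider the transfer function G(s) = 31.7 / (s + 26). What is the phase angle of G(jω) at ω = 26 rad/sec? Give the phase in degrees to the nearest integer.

-45 deg

∠(j26 + 26) = arctan(26/26) = 45.00°
∠G(j26) = −45.00° = -45.00°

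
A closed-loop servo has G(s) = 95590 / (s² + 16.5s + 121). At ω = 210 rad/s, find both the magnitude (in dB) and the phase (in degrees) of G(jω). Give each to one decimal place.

|G| = 6.7 dB, ∠G = -175.5 deg

|(j210)² + 16.5(j210) + 121| = |-43979 + j3465| = 4.412e+04
|G(j210)| = 95590 / 4.412e+04 = 2.1668
20 log₁₀(2.1668) = 6.72 dB
∠[(j210)² + 16.5(j210) + 121] = ∠[-43979 + j3465] = 175.50°
∠G(j210) = −175.50° = -175.50°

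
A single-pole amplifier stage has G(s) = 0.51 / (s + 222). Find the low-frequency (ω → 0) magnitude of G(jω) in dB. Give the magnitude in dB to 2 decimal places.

G(0) = 0.51 / 222 = 0.0022973
20 log₁₀(0.0022973) = -52.776 dB

-52.78 dB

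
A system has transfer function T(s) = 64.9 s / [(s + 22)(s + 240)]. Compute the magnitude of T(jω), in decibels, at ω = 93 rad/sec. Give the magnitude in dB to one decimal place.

-12.2 dB

|j93| = 93
|j93 + 22| = √(93² + 22²) = 95.57
|j93 + 240| = √(93² + 240²) = 257.4
|T(j93)| = 64.9 × 93 / (95.57 × 257.4) = 0.24538
20 log₁₀(0.24538) = -12.20 dB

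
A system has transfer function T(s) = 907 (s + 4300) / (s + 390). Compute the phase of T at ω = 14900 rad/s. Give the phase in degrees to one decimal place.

-14.6°

∠(j14900 + 4300) = arctan(14900/4300) = 73.90°
∠(j14900 + 390) = arctan(14900/390) = 88.50°
∠T(j14900) = 73.90° − 88.50° = -14.60°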